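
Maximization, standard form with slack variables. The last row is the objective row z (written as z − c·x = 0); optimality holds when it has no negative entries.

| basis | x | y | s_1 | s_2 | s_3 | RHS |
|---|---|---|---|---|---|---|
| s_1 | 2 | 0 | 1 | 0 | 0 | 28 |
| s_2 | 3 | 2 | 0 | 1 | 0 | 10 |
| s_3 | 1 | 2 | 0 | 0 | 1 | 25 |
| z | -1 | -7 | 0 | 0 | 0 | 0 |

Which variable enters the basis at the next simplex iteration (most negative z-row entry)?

y

Negative z-row entries: x: -1, y: -7.
The most negative is -7 in column y, so y enters.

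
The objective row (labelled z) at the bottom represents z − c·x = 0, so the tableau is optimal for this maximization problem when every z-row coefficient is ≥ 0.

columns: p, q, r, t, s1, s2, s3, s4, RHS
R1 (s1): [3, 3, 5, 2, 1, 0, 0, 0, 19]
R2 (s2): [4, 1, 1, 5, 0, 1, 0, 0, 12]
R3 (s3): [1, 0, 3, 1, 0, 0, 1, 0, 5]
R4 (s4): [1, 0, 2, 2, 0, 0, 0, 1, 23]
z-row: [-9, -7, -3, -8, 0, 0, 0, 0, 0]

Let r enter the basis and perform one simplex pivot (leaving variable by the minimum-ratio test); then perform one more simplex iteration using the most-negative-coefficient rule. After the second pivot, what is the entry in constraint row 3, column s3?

Ratio test on column r — row 1: 19/5 = 19/5; row 2: 12/1 = 12; row 3: 5/3 = 5/3; row 4: 23/2 = 23/2. Minimum is 5/3 at row 3 (s3 leaves); pivot element 3.
Divide row 3 by 3; eliminate column r from the other rows.
Second iteration: most negative z-row entry is -8 in column p, so p enters.
Ratio test on column p — row 1: (32/3)/(4/3) = 8; row 2: (31/3)/(11/3) = 31/11; row 3: (5/3)/(1/3) = 5; row 4: (59/3)/(1/3) = 59. Minimum is 31/11 at row 2 (s2 leaves); pivot element 11/3.
Divide row 2 by 11/3; eliminate column p from the other rows.
After both pivots, the entry at constraint row 3, column s3 is 4/11.

4/11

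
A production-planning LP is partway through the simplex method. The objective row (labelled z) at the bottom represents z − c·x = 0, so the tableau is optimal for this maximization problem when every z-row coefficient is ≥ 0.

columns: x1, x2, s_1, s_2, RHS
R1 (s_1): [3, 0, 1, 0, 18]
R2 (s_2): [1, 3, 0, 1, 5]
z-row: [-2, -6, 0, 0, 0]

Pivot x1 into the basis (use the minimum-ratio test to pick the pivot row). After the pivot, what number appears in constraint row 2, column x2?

Ratio test on column x1 — row 1: 18/3 = 6; row 2: 5/1 = 5. Minimum is 5 at row 2 (s_2 leaves); pivot element 1.
Divide row 2 by 1; eliminate column x1 from the other rows.
In the new row 2, the x2 entry is the old entry divided by the pivot: 3/1 = 3.

3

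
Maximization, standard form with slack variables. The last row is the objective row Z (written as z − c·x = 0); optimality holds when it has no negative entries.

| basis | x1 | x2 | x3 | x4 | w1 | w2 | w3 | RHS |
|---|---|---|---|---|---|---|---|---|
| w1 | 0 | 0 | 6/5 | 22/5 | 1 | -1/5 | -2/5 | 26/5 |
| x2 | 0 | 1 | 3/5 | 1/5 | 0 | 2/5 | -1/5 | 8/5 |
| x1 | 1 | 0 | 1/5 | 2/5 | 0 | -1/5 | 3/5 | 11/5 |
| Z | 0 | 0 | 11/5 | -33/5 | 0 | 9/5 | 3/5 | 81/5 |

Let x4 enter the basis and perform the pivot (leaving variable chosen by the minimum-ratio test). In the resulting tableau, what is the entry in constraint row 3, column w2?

Ratio test on column x4 — row 1: (26/5)/(22/5) = 13/11; row 2: (8/5)/(1/5) = 8; row 3: (11/5)/(2/5) = 11/2. Minimum is 13/11 at row 1 (w1 leaves); pivot element 22/5.
Divide row 1 by 22/5; eliminate column x4 from the other rows.
Row 3 update in column w2: -1/5 − (2/5)·(-1/22) = -2/11.

-2/11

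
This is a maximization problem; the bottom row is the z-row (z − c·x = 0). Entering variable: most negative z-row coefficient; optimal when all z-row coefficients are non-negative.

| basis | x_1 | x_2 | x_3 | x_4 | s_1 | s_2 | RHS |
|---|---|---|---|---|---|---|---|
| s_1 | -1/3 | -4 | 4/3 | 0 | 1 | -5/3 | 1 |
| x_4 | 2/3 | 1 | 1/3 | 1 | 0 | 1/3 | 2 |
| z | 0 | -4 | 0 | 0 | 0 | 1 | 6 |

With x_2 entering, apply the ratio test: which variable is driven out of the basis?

x_4

Column x_2 entries and ratios — s_1: -4 ≤ 0, skip; x_4: 2/1 = 2.
Smallest ratio is 2 in the row of x_4, so x_4 leaves.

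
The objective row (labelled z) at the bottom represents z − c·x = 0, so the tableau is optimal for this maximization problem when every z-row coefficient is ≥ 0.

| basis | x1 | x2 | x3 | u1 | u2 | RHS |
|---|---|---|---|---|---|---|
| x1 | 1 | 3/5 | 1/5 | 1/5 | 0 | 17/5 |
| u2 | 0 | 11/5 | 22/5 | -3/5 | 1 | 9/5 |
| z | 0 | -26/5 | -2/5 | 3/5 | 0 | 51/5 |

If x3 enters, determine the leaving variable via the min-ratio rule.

u2

Column x3 entries and ratios — x1: (17/5)/(1/5) = 17; u2: (9/5)/(22/5) = 9/22.
Smallest ratio is 9/22 in the row of u2, so u2 leaves.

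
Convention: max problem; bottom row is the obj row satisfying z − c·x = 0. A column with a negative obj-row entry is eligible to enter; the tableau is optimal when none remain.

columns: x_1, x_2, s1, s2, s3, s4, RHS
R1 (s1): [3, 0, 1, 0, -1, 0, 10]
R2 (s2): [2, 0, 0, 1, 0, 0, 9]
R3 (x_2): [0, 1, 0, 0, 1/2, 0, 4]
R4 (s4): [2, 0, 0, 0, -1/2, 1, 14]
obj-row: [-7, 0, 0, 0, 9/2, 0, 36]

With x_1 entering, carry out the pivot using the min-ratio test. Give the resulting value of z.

Ratio test on column x_1 — row 1: 10/3 = 10/3; row 2: 9/2 = 9/2; row 3: entry 0 ≤ 0; row 4: 14/2 = 7. Minimum is 10/3 at row 1 (s1 leaves); pivot element 3.
Pivot on row 1; the obj-row RHS becomes 36 − (-7)·(10/3) = 178/3.

178/3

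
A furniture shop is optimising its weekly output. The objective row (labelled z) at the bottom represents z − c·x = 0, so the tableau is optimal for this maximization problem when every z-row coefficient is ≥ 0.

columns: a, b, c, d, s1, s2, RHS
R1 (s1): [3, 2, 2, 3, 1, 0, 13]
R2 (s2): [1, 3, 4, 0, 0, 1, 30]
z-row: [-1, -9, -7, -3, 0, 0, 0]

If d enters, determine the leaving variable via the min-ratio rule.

Column d entries and ratios — s1: 13/3 = 13/3; s2: 0 ≤ 0, skip.
Smallest ratio is 13/3 in the row of s1, so s1 leaves.

s1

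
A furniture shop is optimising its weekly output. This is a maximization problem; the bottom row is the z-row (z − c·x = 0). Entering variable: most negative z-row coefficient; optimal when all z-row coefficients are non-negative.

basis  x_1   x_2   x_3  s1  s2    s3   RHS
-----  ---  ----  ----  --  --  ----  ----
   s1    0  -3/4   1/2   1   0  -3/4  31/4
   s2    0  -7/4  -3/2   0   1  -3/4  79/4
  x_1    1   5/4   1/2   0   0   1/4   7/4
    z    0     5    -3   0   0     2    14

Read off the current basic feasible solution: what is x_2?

0

x_2 is not in the basis, so in the current basic feasible solution x_2 = 0.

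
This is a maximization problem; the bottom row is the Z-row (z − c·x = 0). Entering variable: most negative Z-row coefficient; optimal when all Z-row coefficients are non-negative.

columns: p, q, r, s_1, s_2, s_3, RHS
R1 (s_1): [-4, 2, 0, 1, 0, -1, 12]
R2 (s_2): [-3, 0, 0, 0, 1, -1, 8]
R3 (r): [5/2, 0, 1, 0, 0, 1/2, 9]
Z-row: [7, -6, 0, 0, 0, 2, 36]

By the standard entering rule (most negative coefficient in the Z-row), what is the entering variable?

q

Negative Z-row entries: q: -6.
The most negative is -6 in column q, so q enters.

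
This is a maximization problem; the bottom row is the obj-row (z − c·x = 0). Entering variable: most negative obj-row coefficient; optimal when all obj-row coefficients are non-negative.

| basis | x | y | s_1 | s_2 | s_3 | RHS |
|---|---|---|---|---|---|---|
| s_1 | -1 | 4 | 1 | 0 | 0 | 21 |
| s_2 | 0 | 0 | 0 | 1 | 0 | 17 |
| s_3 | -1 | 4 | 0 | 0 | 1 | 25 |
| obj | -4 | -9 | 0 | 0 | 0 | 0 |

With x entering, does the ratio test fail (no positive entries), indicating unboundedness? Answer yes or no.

yes

Every constraint-row entry in column x is ≤ 0, so increasing x is unbounded.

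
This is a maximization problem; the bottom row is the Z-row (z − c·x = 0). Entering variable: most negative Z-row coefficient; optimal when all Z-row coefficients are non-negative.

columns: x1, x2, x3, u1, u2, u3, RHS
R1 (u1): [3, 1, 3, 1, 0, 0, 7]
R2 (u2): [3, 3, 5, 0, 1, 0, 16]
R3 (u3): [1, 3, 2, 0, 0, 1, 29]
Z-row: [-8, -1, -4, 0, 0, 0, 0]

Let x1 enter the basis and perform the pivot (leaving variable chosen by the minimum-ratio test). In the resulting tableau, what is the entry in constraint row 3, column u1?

Ratio test on column x1 — row 1: 7/3 = 7/3; row 2: 16/3 = 16/3; row 3: 29/1 = 29. Minimum is 7/3 at row 1 (u1 leaves); pivot element 3.
Divide row 1 by 3; eliminate column x1 from the other rows.
Row 3 update in column u1: 0 − 1·(1/3) = -1/3.

-1/3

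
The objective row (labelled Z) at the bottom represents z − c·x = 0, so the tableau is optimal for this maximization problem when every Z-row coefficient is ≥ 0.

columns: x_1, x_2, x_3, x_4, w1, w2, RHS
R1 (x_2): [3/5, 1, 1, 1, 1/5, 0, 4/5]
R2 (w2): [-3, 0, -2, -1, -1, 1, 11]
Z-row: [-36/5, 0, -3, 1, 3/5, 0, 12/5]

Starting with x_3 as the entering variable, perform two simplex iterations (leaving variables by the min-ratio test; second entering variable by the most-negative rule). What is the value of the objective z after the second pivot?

Ratio test on column x_3 — row 1: (4/5)/1 = 4/5; row 2: entry -2 ≤ 0. Minimum is 4/5 at row 1 (x_2 leaves); pivot element 1.
Pivot on row 1; the Z-row RHS becomes 12/5 − (-3)·(4/5) = 24/5.
Next entering variable (most negative Z-row entry -27/5): x_1.
Ratio test on column x_1 — row 1: (4/5)/(3/5) = 4/3; row 2: entry -9/5 ≤ 0. Minimum is 4/3 at row 1 (x_3 leaves); pivot element 3/5.
After the second pivot the Z-row RHS is 24/5 − (-27/5)·(4/3) = 12.

12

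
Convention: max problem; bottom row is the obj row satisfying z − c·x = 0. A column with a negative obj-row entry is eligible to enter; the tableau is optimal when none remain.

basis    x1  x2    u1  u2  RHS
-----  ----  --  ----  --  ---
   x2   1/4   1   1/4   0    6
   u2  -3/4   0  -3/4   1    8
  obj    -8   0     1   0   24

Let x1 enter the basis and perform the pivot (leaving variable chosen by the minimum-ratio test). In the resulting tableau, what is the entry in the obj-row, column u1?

Ratio test on column x1 — row 1: 6/(1/4) = 24; row 2: entry -3/4 ≤ 0. Minimum is 24 at row 1 (x2 leaves); pivot element 1/4.
Divide row 1 by 1/4; eliminate column x1 from the other rows.
obj-row update in column u1: 1 − (-8)·1 = 9.

9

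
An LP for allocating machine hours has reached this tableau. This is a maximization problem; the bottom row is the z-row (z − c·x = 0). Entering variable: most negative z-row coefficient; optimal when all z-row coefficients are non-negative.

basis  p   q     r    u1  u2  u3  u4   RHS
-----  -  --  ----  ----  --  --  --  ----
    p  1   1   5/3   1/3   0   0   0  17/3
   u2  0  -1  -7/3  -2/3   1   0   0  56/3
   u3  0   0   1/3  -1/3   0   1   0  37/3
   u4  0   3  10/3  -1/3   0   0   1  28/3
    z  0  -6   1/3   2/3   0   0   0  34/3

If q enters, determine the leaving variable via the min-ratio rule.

Column q entries and ratios — p: (17/3)/1 = 17/3; u2: -1 ≤ 0, skip; u3: 0 ≤ 0, skip; u4: (28/3)/3 = 28/9.
Smallest ratio is 28/9 in the row of u4, so u4 leaves.

u4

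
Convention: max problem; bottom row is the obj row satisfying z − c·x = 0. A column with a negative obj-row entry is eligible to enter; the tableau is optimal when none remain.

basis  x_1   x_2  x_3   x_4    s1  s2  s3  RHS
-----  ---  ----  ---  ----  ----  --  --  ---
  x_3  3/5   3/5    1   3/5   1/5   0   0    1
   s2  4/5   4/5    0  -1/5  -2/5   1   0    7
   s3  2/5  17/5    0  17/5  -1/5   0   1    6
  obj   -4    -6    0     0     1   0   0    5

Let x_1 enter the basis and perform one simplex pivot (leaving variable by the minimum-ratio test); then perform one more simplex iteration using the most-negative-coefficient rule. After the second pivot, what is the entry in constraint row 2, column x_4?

Ratio test on column x_1 — row 1: 1/(3/5) = 5/3; row 2: 7/(4/5) = 35/4; row 3: 6/(2/5) = 15. Minimum is 5/3 at row 1 (x_3 leaves); pivot element 3/5.
Divide row 1 by 3/5; eliminate column x_1 from the other rows.
Second iteration: most negative obj-row entry is -2 in column x_2, so x_2 enters.
Ratio test on column x_2 — row 1: (5/3)/1 = 5/3; row 2: entry 0 ≤ 0; row 3: (16/3)/3 = 16/9. Minimum is 5/3 at row 1 (x_1 leaves); pivot element 1.
Divide row 1 by 1; eliminate column x_2 from the other rows.
After both pivots, the entry at constraint row 2, column x_4 is -1.

-1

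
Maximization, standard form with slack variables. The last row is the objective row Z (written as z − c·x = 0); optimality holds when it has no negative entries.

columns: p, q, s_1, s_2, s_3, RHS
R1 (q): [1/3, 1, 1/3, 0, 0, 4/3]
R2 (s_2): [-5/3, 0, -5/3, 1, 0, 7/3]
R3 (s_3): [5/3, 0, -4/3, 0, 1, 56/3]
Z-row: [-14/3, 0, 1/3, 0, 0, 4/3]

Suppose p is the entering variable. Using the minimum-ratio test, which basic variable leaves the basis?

Column p entries and ratios — q: (4/3)/(1/3) = 4; s_2: -5/3 ≤ 0, skip; s_3: (56/3)/(5/3) = 56/5.
Smallest ratio is 4 in the row of q, so q leaves.

q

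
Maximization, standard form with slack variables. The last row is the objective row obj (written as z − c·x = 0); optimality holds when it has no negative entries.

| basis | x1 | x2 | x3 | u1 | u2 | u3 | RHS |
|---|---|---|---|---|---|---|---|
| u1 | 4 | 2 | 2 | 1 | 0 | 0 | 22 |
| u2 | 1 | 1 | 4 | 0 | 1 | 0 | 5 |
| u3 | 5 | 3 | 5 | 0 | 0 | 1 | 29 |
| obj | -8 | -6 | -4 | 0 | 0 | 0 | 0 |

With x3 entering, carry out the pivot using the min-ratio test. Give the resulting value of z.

Ratio test on column x3 — row 1: 22/2 = 11; row 2: 5/4 = 5/4; row 3: 29/5 = 29/5. Minimum is 5/4 at row 2 (u2 leaves); pivot element 4.
Pivot on row 2; the obj-row RHS becomes 0 − (-4)·(5/4) = 5.

5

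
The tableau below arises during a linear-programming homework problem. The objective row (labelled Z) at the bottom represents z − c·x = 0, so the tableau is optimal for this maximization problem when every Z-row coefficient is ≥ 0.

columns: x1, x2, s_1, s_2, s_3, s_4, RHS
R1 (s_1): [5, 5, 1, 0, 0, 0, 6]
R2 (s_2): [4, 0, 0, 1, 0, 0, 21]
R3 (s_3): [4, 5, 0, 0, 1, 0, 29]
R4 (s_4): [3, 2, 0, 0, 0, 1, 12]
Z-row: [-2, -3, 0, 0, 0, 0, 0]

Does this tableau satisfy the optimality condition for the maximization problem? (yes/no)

no

The Z-row has a negative entry -3 in column x2, so it is not optimal.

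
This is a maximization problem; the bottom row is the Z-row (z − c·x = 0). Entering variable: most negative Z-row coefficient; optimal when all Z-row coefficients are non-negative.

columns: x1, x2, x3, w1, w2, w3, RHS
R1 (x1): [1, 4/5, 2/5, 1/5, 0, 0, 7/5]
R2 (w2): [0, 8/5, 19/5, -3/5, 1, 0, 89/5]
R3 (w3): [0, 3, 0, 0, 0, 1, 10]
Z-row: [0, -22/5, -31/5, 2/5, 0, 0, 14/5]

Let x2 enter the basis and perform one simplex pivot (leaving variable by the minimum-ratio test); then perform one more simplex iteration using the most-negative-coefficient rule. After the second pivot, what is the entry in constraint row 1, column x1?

Ratio test on column x2 — row 1: (7/5)/(4/5) = 7/4; row 2: (89/5)/(8/5) = 89/8; row 3: 10/3 = 10/3. Minimum is 7/4 at row 1 (x1 leaves); pivot element 4/5.
Divide row 1 by 4/5; eliminate column x2 from the other rows.
Second iteration: most negative Z-row entry is -4 in column x3, so x3 enters.
Ratio test on column x3 — row 1: (7/4)/(1/2) = 7/2; row 2: 15/3 = 5; row 3: entry -3/2 ≤ 0. Minimum is 7/2 at row 1 (x2 leaves); pivot element 1/2.
Divide row 1 by 1/2; eliminate column x3 from the other rows.
After both pivots, the entry at constraint row 1, column x1 is 5/2.

5/2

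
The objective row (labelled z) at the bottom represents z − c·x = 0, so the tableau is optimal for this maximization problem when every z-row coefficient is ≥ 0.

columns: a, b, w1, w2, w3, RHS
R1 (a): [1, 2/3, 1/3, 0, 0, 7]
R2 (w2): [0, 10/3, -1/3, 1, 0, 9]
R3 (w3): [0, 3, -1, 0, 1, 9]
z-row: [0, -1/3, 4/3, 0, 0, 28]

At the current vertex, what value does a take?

7

a is basic (row 1); its value is the RHS of that row, 7.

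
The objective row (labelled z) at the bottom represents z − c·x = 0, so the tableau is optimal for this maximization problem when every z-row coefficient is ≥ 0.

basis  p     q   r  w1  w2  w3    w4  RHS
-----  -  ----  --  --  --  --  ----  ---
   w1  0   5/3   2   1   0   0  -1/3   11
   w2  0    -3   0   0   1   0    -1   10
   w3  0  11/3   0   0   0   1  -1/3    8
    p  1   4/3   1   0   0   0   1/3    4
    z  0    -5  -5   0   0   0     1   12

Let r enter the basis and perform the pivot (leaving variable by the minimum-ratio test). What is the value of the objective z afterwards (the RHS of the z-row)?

32

Ratio test on column r — row 1: 11/2 = 11/2; row 2: entry 0 ≤ 0; row 3: entry 0 ≤ 0; row 4: 4/1 = 4. Minimum is 4 at row 4 (p leaves); pivot element 1.
Pivot on row 4; the z-row RHS becomes 12 − (-5)·4 = 32.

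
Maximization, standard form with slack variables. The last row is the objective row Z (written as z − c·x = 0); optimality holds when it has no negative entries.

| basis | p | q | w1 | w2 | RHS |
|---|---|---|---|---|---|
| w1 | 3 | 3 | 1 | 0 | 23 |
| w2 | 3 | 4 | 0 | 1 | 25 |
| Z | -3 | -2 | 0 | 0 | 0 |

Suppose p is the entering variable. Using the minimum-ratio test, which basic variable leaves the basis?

w1

Column p entries and ratios — w1: 23/3 = 23/3; w2: 25/3 = 25/3.
Smallest ratio is 23/3 in the row of w1, so w1 leaves.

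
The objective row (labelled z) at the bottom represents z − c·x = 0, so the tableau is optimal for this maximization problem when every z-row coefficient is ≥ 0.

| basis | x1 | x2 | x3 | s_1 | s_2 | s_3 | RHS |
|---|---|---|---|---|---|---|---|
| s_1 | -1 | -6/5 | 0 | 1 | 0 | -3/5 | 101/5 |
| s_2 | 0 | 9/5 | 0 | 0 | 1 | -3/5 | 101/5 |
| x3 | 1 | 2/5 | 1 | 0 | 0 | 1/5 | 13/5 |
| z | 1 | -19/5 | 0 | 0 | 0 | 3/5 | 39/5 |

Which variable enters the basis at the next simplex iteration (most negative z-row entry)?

Negative z-row entries: x2: -19/5.
The most negative is -19/5 in column x2, so x2 enters.

x2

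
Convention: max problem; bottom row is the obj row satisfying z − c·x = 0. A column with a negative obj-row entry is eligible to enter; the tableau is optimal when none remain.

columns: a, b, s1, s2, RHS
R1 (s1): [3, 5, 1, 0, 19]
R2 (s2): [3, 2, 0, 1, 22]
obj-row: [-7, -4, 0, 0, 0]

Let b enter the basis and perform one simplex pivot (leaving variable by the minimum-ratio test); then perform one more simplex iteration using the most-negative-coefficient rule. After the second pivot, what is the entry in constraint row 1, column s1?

Ratio test on column b — row 1: 19/5 = 19/5; row 2: 22/2 = 11. Minimum is 19/5 at row 1 (s1 leaves); pivot element 5.
Divide row 1 by 5; eliminate column b from the other rows.
Second iteration: most negative obj-row entry is -23/5 in column a, so a enters.
Ratio test on column a — row 1: (19/5)/(3/5) = 19/3; row 2: (72/5)/(9/5) = 8. Minimum is 19/3 at row 1 (b leaves); pivot element 3/5.
Divide row 1 by 3/5; eliminate column a from the other rows.
After both pivots, the entry at constraint row 1, column s1 is 1/3.

1/3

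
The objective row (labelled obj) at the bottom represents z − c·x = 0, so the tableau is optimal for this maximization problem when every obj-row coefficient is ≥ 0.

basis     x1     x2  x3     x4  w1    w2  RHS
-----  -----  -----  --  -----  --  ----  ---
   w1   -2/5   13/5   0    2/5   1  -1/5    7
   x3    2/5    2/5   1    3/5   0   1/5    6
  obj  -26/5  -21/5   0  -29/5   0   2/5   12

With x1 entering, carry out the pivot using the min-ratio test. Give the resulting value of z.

Ratio test on column x1 — row 1: entry -2/5 ≤ 0; row 2: 6/(2/5) = 15. Minimum is 15 at row 2 (x3 leaves); pivot element 2/5.
Pivot on row 2; the obj-row RHS becomes 12 − (-26/5)·15 = 90.

90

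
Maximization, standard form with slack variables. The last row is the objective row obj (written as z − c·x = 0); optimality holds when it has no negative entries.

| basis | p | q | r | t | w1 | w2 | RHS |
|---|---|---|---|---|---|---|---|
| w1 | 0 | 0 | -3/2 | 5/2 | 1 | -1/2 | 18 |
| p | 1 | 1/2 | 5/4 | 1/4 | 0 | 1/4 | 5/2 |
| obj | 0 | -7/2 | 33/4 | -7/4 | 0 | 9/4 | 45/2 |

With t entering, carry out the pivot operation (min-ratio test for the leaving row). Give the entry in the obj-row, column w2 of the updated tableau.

Ratio test on column t — row 1: 18/(5/2) = 36/5; row 2: (5/2)/(1/4) = 10. Minimum is 36/5 at row 1 (w1 leaves); pivot element 5/2.
Divide row 1 by 5/2; eliminate column t from the other rows.
obj-row update in column w2: 9/4 − (-7/4)·(-1/5) = 19/10.

19/10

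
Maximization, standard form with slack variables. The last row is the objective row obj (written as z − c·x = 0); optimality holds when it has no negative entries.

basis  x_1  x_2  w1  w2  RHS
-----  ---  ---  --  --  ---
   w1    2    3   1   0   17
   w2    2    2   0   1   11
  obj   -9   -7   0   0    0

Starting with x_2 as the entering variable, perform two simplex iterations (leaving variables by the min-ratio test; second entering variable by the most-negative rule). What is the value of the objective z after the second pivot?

99/2

Ratio test on column x_2 — row 1: 17/3 = 17/3; row 2: 11/2 = 11/2. Minimum is 11/2 at row 2 (w2 leaves); pivot element 2.
Pivot on row 2; the obj-row RHS becomes 0 − (-7)·(11/2) = 77/2.
Next entering variable (most negative obj-row entry -2): x_1.
Ratio test on column x_1 — row 1: entry -1 ≤ 0; row 2: (11/2)/1 = 11/2. Minimum is 11/2 at row 2 (x_2 leaves); pivot element 1.
After the second pivot the obj-row RHS is 77/2 − (-2)·(11/2) = 99/2.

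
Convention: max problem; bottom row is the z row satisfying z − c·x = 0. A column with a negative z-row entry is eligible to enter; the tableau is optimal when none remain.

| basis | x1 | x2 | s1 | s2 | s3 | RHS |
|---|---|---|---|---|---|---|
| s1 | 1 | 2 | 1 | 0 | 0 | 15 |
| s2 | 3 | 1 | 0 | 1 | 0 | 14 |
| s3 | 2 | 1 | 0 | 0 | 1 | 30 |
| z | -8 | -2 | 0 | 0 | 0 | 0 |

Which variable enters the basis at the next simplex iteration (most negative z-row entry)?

x1

Negative z-row entries: x1: -8, x2: -2.
The most negative is -8 in column x1, so x1 enters.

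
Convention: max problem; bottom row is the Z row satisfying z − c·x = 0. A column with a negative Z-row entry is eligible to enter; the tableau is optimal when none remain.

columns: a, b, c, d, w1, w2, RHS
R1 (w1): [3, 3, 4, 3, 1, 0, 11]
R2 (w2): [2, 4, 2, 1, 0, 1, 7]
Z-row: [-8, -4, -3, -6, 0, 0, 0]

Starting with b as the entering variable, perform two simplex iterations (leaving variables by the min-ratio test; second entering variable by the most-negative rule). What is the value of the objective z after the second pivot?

Ratio test on column b — row 1: 11/3 = 11/3; row 2: 7/4 = 7/4. Minimum is 7/4 at row 2 (w2 leaves); pivot element 4.
Pivot on row 2; the Z-row RHS becomes 0 − (-4)·(7/4) = 7.
Next entering variable (most negative Z-row entry -6): a.
Ratio test on column a — row 1: (23/4)/(3/2) = 23/6; row 2: (7/4)/(1/2) = 7/2. Minimum is 7/2 at row 2 (b leaves); pivot element 1/2.
After the second pivot the Z-row RHS is 7 − (-6)·(7/2) = 28.

28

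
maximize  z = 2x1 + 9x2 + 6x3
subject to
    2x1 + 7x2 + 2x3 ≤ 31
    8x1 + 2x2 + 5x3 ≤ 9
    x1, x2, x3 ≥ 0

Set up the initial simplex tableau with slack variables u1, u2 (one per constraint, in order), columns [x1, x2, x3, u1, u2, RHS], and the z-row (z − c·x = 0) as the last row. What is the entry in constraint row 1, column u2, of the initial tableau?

Slack u2 belongs to constraint 2; its column is the unit vector e_2, so the entry in row 1 is 0.

0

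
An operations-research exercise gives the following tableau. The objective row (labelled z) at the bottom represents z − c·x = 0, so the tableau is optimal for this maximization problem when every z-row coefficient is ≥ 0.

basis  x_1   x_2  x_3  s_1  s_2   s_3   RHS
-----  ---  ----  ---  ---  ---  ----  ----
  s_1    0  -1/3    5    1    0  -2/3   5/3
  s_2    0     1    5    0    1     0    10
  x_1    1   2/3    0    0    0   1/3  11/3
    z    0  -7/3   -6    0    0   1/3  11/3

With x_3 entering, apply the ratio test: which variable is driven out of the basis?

s_1

Column x_3 entries and ratios — s_1: (5/3)/5 = 1/3; s_2: 10/5 = 2; x_1: 0 ≤ 0, skip.
Smallest ratio is 1/3 in the row of s_1, so s_1 leaves.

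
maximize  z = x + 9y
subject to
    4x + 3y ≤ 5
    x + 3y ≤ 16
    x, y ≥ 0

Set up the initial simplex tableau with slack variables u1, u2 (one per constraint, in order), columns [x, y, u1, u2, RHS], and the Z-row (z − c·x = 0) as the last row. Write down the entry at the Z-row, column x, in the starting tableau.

-1

The Z-row carries the negated objective coefficients: the x entry is -1.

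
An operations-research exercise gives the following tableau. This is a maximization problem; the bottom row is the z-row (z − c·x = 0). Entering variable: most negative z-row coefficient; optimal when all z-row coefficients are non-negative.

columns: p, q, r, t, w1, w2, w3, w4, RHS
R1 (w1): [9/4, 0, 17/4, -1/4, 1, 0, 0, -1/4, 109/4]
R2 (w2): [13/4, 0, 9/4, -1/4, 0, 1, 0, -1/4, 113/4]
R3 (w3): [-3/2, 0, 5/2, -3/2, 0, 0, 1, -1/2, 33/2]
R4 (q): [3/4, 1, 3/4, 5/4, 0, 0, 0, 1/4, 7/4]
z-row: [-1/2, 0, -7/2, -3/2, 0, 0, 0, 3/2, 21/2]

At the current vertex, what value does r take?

0

r is not in the basis, so in the current basic feasible solution r = 0.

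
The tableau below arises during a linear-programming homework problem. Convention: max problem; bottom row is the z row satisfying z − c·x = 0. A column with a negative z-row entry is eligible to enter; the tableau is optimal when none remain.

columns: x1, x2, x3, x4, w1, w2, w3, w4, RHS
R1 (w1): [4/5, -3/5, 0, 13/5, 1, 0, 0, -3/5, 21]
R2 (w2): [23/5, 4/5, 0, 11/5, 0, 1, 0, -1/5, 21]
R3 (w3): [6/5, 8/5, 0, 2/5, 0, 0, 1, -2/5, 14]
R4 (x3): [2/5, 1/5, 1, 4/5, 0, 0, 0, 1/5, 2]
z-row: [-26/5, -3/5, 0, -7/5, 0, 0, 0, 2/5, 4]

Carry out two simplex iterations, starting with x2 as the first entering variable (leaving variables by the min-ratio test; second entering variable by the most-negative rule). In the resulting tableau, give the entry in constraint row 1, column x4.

-1

Ratio test on column x2 — row 1: entry -3/5 ≤ 0; row 2: 21/(4/5) = 105/4; row 3: 14/(8/5) = 35/4; row 4: 2/(1/5) = 10. Minimum is 35/4 at row 3 (w3 leaves); pivot element 8/5.
Divide row 3 by 8/5; eliminate column x2 from the other rows.
Second iteration: most negative z-row entry is -19/4 in column x1, so x1 enters.
Ratio test on column x1 — row 1: (105/4)/(5/4) = 21; row 2: 14/4 = 7/2; row 3: (35/4)/(3/4) = 35/3; row 4: (1/4)/(1/4) = 1. Minimum is 1 at row 4 (x3 leaves); pivot element 1/4.
Divide row 4 by 1/4; eliminate column x1 from the other rows.
After both pivots, the entry at constraint row 1, column x4 is -1.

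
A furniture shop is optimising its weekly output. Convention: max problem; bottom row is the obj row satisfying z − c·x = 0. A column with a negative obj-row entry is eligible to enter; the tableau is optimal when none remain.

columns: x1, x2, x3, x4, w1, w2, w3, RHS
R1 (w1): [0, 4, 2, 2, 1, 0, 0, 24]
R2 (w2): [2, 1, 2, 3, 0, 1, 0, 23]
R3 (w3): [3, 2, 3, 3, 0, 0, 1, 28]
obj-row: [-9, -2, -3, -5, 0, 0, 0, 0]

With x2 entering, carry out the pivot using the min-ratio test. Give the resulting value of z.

Ratio test on column x2 — row 1: 24/4 = 6; row 2: 23/1 = 23; row 3: 28/2 = 14. Minimum is 6 at row 1 (w1 leaves); pivot element 4.
Pivot on row 1; the obj-row RHS becomes 0 − (-2)·6 = 12.

12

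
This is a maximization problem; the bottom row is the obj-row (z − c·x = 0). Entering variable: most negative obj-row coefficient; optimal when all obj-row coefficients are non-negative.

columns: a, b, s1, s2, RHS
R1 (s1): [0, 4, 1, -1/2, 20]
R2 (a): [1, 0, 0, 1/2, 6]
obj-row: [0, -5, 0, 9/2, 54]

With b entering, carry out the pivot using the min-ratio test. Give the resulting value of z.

79

Ratio test on column b — row 1: 20/4 = 5; row 2: entry 0 ≤ 0. Minimum is 5 at row 1 (s1 leaves); pivot element 4.
Pivot on row 1; the obj-row RHS becomes 54 − (-5)·5 = 79.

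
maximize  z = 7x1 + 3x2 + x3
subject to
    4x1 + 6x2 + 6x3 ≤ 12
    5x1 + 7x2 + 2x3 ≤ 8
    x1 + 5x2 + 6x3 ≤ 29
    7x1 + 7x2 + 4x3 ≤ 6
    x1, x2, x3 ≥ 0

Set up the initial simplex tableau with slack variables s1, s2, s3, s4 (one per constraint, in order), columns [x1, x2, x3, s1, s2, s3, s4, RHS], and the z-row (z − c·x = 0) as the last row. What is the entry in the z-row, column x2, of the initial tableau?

The z-row carries the negated objective coefficients: the x2 entry is -3.

-3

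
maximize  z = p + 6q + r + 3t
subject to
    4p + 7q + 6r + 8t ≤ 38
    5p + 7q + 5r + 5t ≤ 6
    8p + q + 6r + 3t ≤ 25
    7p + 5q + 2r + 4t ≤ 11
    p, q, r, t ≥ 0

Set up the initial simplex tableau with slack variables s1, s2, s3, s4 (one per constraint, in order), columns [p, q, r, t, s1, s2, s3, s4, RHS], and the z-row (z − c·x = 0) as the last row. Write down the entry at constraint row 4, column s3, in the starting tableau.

0

Slack s3 belongs to constraint 3; its column is the unit vector e_3, so the entry in row 4 is 0.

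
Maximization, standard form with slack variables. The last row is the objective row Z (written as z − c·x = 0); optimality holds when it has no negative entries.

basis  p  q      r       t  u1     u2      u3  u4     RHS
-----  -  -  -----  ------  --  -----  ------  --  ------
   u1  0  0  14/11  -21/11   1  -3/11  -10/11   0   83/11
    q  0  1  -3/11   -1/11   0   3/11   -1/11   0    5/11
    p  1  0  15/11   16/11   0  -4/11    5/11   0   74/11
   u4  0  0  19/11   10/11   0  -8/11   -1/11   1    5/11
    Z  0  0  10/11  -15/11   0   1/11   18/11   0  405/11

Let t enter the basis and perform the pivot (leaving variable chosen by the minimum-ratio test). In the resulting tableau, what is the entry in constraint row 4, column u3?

Ratio test on column t — row 1: entry -21/11 ≤ 0; row 2: entry -1/11 ≤ 0; row 3: (74/11)/(16/11) = 37/8; row 4: (5/11)/(10/11) = 1/2. Minimum is 1/2 at row 4 (u4 leaves); pivot element 10/11.
Divide row 4 by 10/11; eliminate column t from the other rows.
In the new row 4, the u3 entry is the old entry divided by the pivot: (-1/11)/(10/11) = -1/10.

-1/10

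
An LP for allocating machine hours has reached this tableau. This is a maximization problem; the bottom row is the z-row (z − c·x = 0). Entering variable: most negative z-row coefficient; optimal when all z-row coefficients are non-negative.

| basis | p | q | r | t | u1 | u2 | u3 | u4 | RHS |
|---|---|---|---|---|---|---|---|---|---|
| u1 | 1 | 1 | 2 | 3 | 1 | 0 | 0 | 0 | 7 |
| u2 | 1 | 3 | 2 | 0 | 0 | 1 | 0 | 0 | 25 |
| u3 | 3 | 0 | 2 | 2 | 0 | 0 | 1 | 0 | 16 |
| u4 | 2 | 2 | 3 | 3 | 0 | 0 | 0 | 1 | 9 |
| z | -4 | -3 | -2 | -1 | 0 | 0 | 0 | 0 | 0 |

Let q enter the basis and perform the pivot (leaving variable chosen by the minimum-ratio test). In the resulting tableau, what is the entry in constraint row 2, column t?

Ratio test on column q — row 1: 7/1 = 7; row 2: 25/3 = 25/3; row 3: entry 0 ≤ 0; row 4: 9/2 = 9/2. Minimum is 9/2 at row 4 (u4 leaves); pivot element 2.
Divide row 4 by 2; eliminate column q from the other rows.
Row 2 update in column t: 0 − 3·(3/2) = -9/2.

-9/2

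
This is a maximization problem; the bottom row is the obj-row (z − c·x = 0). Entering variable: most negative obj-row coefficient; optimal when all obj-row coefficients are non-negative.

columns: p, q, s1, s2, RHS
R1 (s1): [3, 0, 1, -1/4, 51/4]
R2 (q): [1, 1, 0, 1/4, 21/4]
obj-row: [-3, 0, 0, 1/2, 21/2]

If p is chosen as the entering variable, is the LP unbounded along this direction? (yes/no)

Column p has positive entries in row(s) 1, 2, so the ratio test bounds it — not unbounded.

no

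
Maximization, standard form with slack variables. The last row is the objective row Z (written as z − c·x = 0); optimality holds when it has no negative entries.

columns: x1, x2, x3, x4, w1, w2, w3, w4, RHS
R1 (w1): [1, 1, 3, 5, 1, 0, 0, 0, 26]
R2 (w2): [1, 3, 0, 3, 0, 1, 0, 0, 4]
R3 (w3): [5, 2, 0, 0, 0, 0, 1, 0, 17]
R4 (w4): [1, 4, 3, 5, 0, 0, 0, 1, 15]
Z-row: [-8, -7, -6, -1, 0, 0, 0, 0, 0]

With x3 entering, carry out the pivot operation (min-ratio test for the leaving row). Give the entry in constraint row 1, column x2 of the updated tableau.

-3

Ratio test on column x3 — row 1: 26/3 = 26/3; row 2: entry 0 ≤ 0; row 3: entry 0 ≤ 0; row 4: 15/3 = 5. Minimum is 5 at row 4 (w4 leaves); pivot element 3.
Divide row 4 by 3; eliminate column x3 from the other rows.
Row 1 update in column x2: 1 − 3·(4/3) = -3.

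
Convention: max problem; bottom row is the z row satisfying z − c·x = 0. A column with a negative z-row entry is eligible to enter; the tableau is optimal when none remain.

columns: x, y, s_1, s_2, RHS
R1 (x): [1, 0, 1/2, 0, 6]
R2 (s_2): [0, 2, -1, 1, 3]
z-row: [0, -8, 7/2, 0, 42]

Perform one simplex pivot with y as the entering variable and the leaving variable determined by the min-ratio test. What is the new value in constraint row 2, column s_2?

Ratio test on column y — row 1: entry 0 ≤ 0; row 2: 3/2 = 3/2. Minimum is 3/2 at row 2 (s_2 leaves); pivot element 2.
Divide row 2 by 2; eliminate column y from the other rows.
In the new row 2, the s_2 entry is the old entry divided by the pivot: 1/2 = 1/2.

1/2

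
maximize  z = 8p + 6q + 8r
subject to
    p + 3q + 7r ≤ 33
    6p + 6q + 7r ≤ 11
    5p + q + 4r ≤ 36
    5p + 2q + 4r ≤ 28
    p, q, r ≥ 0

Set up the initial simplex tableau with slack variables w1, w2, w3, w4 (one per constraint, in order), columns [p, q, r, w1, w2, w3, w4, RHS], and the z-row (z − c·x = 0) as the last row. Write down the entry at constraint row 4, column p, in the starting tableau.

Constraint 4 has coefficient 5 on p.

5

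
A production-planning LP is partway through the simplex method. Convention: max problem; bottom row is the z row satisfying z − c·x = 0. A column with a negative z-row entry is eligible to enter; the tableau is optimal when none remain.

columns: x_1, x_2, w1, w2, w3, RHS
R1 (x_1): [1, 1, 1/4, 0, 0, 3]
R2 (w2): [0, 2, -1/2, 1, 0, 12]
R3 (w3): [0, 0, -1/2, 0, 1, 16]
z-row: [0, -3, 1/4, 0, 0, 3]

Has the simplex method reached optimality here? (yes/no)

no

The z-row has a negative entry -3 in column x_2, so it is not optimal.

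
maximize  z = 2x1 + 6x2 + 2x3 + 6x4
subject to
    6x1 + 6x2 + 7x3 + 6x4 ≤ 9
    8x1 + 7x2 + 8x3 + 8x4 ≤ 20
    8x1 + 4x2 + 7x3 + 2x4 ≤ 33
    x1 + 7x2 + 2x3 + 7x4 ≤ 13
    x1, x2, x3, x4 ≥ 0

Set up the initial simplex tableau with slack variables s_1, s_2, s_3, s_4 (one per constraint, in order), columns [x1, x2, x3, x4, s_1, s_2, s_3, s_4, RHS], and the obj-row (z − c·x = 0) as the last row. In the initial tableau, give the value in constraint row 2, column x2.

Constraint 2 has coefficient 7 on x2.

7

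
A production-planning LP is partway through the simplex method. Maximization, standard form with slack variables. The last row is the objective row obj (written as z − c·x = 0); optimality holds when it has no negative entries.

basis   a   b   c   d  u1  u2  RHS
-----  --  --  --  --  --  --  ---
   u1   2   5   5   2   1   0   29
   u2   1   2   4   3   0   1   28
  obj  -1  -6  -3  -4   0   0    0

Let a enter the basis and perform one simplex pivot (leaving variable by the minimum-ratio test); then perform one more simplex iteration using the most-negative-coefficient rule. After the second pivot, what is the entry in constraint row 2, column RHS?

Ratio test on column a — row 1: 29/2 = 29/2; row 2: 28/1 = 28. Minimum is 29/2 at row 1 (u1 leaves); pivot element 2.
Divide row 1 by 2; eliminate column a from the other rows.
Second iteration: most negative obj-row entry is -7/2 in column b, so b enters.
Ratio test on column b — row 1: (29/2)/(5/2) = 29/5; row 2: entry -1/2 ≤ 0. Minimum is 29/5 at row 1 (a leaves); pivot element 5/2.
Divide row 1 by 5/2; eliminate column b from the other rows.
After both pivots, the entry at constraint row 2, column RHS is 82/5.

82/5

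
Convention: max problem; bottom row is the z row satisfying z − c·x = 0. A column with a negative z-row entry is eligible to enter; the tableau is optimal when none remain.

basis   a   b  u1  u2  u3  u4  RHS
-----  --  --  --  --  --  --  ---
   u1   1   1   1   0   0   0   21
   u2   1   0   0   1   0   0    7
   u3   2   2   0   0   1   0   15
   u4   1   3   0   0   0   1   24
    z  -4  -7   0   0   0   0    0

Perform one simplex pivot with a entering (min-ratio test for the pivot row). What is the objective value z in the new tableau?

28

Ratio test on column a — row 1: 21/1 = 21; row 2: 7/1 = 7; row 3: 15/2 = 15/2; row 4: 24/1 = 24. Minimum is 7 at row 2 (u2 leaves); pivot element 1.
Pivot on row 2; the z-row RHS becomes 0 − (-4)·7 = 28.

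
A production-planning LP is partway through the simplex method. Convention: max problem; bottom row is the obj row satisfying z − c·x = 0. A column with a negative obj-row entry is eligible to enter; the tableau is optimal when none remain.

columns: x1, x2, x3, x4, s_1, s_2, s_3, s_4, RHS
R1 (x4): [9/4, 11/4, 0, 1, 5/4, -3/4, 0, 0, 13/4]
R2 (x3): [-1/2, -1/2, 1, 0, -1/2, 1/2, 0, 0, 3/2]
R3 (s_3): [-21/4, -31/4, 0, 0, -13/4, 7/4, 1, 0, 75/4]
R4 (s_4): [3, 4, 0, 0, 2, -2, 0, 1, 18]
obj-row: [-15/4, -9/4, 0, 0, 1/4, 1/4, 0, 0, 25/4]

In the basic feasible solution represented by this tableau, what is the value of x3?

x3 is basic (row 2); its value is the RHS of that row, 3/2.

3/2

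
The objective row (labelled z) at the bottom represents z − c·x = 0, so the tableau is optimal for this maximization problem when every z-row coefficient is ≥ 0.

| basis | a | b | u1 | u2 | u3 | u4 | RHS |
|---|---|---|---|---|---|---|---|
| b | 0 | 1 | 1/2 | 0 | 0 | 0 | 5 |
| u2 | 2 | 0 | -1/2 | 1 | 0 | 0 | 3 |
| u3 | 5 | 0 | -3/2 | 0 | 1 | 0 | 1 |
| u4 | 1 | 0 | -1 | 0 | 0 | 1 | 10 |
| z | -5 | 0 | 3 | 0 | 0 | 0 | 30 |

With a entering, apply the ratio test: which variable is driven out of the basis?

u3

Column a entries and ratios — b: 0 ≤ 0, skip; u2: 3/2 = 3/2; u3: 1/5 = 1/5; u4: 10/1 = 10.
Smallest ratio is 1/5 in the row of u3, so u3 leaves.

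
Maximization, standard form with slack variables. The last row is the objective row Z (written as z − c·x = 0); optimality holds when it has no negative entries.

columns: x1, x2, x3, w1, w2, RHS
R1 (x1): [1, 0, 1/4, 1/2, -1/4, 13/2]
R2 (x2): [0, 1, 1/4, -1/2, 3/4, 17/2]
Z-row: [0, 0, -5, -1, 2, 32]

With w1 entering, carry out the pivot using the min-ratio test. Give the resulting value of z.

45

Ratio test on column w1 — row 1: (13/2)/(1/2) = 13; row 2: entry -1/2 ≤ 0. Minimum is 13 at row 1 (x1 leaves); pivot element 1/2.
Pivot on row 1; the Z-row RHS becomes 32 − (-1)·13 = 45.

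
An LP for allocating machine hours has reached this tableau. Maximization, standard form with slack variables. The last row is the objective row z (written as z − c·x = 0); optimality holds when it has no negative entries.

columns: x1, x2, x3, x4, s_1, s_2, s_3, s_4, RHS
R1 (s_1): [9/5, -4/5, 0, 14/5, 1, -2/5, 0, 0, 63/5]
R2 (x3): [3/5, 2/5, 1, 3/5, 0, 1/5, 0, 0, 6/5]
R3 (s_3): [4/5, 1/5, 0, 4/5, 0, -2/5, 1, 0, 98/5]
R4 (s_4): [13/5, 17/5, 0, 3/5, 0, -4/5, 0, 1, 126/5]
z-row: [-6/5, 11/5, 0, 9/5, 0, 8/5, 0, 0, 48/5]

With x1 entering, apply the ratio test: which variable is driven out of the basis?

x3

Column x1 entries and ratios — s_1: (63/5)/(9/5) = 7; x3: (6/5)/(3/5) = 2; s_3: (98/5)/(4/5) = 49/2; s_4: (126/5)/(13/5) = 126/13.
Smallest ratio is 2 in the row of x3, so x3 leaves.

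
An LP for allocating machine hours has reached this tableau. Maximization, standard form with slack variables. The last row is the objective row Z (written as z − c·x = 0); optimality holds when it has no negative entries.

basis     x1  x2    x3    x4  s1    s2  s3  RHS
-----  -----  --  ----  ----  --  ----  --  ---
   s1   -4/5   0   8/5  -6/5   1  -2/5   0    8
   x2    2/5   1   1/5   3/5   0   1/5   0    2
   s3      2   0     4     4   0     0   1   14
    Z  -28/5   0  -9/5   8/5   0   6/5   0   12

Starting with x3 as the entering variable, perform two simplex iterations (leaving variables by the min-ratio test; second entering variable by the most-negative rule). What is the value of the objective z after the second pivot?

Ratio test on column x3 — row 1: 8/(8/5) = 5; row 2: 2/(1/5) = 10; row 3: 14/4 = 7/2. Minimum is 7/2 at row 3 (s3 leaves); pivot element 4.
Pivot on row 3; the Z-row RHS becomes 12 − (-9/5)·(7/2) = 183/10.
Next entering variable (most negative Z-row entry -47/10): x1.
Ratio test on column x1 — row 1: entry -8/5 ≤ 0; row 2: (13/10)/(3/10) = 13/3; row 3: (7/2)/(1/2) = 7. Minimum is 13/3 at row 2 (x2 leaves); pivot element 3/10.
After the second pivot the Z-row RHS is 183/10 − (-47/10)·(13/3) = 116/3.

116/3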